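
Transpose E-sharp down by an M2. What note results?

A second below E lands on the letter D.
A major second spans 2 semitones, so E# moves to pitch class 3. On the letter D that is D#.

D#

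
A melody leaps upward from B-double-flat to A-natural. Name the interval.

augmented seventh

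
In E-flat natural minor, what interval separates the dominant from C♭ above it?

The dominant of Eb natural minor is Bb.
Bb up to Cb: letters B→C make it a second; 1 semitone makes it minor.

minor second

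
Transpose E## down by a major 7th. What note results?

E down a major seventh is F, so the target letter is F.
From E##, a major seventh is 11 semitones down: F##.

F##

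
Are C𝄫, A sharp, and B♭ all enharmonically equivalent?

Cbb = pitch class 10 and A# = pitch class 10 and Bb = pitch class 10 — the same pitch class, so they are enharmonic equivalents.

Yes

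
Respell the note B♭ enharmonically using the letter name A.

A#

Plain A sits 1 semitone below Bb, so on the letter A the same pitch needs a sharp: A#.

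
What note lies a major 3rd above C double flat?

Ebb

A third above C lands on the letter E.
A major third spans 4 semitones, so Cbb moves to pitch class 2. On the letter E that is Ebb.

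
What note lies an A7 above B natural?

A##

A seventh above B lands on the letter A.
An augmented seventh spans 12 semitones, so B moves to pitch class 11. On the letter A that is A##.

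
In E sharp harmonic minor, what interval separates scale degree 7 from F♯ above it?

Scale degree 7 of E# harmonic minor is D##.
D## up to F#: letters D→F make it a third; 2 semitones makes it diminished.

diminished third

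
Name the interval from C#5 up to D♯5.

Counting letters C–D gives a second.
C#→D# = 2 semitones, exactly the major second.

major second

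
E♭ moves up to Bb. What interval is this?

Counting letters E–F–G–A–B gives a fifth.
Eb→Bb = 7 semitones, exactly the perfect fifth.

perfect fifth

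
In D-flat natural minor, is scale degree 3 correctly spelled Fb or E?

Fb

Each scale degree takes a distinct letter name. Degree 3 of a scale on D must use the letter F.
Fb and E are enharmonically the same pitch, but only Fb uses the letter F, so it is the correct spelling here.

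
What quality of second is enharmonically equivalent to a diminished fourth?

doubly augmented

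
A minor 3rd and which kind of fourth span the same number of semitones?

doubly diminished

A minor third spans 3 semitones.
A fourth spanning 3 semitones is doubly diminished (the perfect fourth is 5).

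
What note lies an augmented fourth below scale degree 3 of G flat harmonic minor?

Scale degree 3 of Gb harmonic minor is Bbb.
An augmented fourth (6 semitones) below Bbb lands on the letter F, giving Fbb.

Fbb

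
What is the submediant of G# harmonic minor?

The G# harmonic minor scale runs G# A# B C# D# E F##.
Degree 6 is E.

E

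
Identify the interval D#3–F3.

Counting letters D–E–F gives a third.
D#→F = 2 semitones, 2 narrower than the major third (4), so diminished.

diminished third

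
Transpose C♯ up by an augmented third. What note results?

A third above C lands on the letter E.
An augmented third spans 5 semitones, so C# moves to pitch class 6. On the letter E that is E##.

E##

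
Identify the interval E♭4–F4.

major second

The letter names run E→F, a span of 1 letter step, so the interval is some kind of second.
Eb to F is 2 semitones. A major second is 2, so 2 makes it major.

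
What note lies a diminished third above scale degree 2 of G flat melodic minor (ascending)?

Cbb

Scale degree 2 of Gb melodic minor (ascending) is Ab.
A diminished third (2 semitones) above Ab lands on the letter C, giving Cbb.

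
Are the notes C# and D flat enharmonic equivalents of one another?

C# is pitch class 1; Db is pitch class 1.
All spellings map to pitch class 1, so they are enharmonically equivalent.

Yes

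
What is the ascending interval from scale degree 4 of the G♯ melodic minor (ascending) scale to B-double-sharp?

augmented seventh

Scale degree 4 of G# melodic minor (ascending) is C#.
C# up to B##: letters C→B make it a seventh; 12 semitones makes it augmented.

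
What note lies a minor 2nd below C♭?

Bb

C down a major second is Bb, so the target letter is B.
From Cb, a minor second is 1 semitone down: Bb.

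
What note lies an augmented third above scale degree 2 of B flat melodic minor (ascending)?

E#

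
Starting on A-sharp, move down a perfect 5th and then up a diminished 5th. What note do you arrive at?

A

A perfect fifth down from A# is D# (letter D, 7 semitones down).
A diminished fifth up from D# is A (letter A, 6 semitones up).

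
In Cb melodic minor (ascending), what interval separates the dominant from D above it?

The dominant of Cb melodic minor (ascending) is Gb.
Gb up to D: letters G→D make it a fifth; 8 semitones makes it augmented.

augmented fifth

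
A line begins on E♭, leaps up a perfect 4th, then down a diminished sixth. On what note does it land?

C#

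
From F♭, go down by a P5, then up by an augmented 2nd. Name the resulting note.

C

A perfect fifth down from Fb is Bbb (letter B, 7 semitones down).
An augmented second up from Bbb is C (letter C, 3 semitones up).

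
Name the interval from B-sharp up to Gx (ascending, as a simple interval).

The letter names run B→G, a span of 5 letter steps, so the interval is some kind of sixth.
B# to G## is 9 semitones. A major sixth is 9, so 9 makes it major.

major sixth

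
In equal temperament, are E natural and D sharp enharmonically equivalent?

Two spellings are enharmonically equivalent only if they share a pitch class.
Here E → 4, D# → 3; 3 ≠ 4, so they are not.

No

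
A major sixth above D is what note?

D up a major sixth is B, so the target letter is B.
From D, a major sixth is 9 semitones up: B.

B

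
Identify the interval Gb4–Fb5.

minor seventh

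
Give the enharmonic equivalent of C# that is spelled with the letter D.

Db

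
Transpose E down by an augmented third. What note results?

E down a major third is C, so the target letter is C.
From E, an augmented third is 5 semitones down: Cb.

Cb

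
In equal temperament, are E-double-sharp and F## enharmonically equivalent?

No

Two spellings are enharmonically equivalent only if they share a pitch class.
Here E## → 6, F## → 7; 6 ≠ 7, so they are not.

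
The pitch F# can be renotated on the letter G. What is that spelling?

Gb

F# is pitch class 6. The letter G alone is pitch class 7.
To reach pitch class 6 from G requires an offset of -1 semitone, i.e. flat: Gb.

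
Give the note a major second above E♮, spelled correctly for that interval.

E up a major second is F#, so the target letter is F.
From E, a major second is 2 semitones up: F#.

F#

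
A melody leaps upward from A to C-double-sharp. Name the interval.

augmented third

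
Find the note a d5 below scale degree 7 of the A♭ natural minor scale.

C

Scale degree 7 of Ab natural minor is Gb.
A diminished fifth (6 semitones) below Gb lands on the letter C, giving C.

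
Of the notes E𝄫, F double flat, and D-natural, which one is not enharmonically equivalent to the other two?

Fbb

In 12-tone equal temperament, enharmonic equivalents share a pitch class. Ebb is pitch class 2; Fbb is pitch class 3; D is pitch class 2.
Ebb and D share pitch class 2, while Fbb is pitch class 3.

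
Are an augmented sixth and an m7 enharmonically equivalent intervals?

An augmented sixth spans 10 semitones; a minor seventh spans 10.
They are enharmonically equivalent.

Yes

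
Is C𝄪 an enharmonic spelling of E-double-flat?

C## = pitch class 2 and Ebb = pitch class 2 — the same pitch class, so they are enharmonic equivalents.

Yes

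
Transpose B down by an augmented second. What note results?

A second below B lands on the letter A.
An augmented second spans 3 semitones, so B moves to pitch class 8. On the letter A that is Ab.

Ab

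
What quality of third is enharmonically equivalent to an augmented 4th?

An augmented fourth spans 6 semitones.
A third spanning 6 semitones is doubly augmented (the major third is 4).

doubly augmented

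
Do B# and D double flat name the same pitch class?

Yes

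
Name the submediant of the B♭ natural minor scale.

Degree 6 takes the letter 5 steps above B, which is G.
In natural minor, degree 6 sits 8 semitones above the tonic. Bb + 8 semitones is pitch class 6, spelled on G as Gb.

Gb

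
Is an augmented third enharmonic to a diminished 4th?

No

An augmented third spans 5 semitones; a diminished fourth spans 4.
The spans differ, so they are not enharmonic equivalents.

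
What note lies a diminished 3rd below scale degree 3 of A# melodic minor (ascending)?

A##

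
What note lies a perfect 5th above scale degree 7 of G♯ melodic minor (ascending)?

C##

Scale degree 7 of G# melodic minor (ascending) is F##.
A perfect fifth (7 semitones) above F## lands on the letter C, giving C##.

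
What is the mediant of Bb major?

The Bb major scale runs Bb C D Eb F G A.
Degree 3 is D.

D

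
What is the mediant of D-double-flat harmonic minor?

Degree 3 takes the letter 2 steps above D, which is F.
In harmonic minor, degree 3 sits 3 semitones above the tonic. Dbb + 3 semitones is pitch class 3, spelled on F as Fbb.

Fbb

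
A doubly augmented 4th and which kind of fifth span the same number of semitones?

A doubly augmented fourth spans 7 semitones.
A fifth spanning 7 semitones is perfect (the perfect fifth is 7).

perfect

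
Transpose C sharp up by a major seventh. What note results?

B#

A seventh above C lands on the letter B.
A major seventh spans 11 semitones, so C# moves to pitch class 0. On the letter B that is B#.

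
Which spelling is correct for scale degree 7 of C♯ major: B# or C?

Each scale degree takes a distinct letter name. Degree 7 of a scale on C must use the letter B.
B# and C are enharmonically the same pitch, but only B# uses the letter B, so it is the correct spelling here.

B#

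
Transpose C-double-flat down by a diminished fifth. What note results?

Fb

A fifth below C lands on the letter F.
A diminished fifth spans 6 semitones, so Cbb moves to pitch class 4. On the letter F that is Fb.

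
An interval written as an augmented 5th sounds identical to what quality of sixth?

minor

An augmented fifth spans 8 semitones.
A sixth spanning 8 semitones is minor (the major sixth is 9).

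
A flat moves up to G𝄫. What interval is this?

diminished seventh

Counting letters A–B–C–D–E–F–G gives a seventh.
Ab→Gbb = 9 semitones, 2 narrower than the major seventh (11), so diminished.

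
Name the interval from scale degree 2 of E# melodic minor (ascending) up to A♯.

minor third

Scale degree 2 of E# melodic minor (ascending) is F##.
F## up to A#: letters F→A make it a third; 3 semitones makes it minor.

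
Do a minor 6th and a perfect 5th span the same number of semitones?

No

A minor sixth spans 8 semitones; a perfect fifth spans 7.
The spans differ, so they are not enharmonic equivalents.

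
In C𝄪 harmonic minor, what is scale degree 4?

F##

Degree 4 takes the letter 3 steps above C, which is F.
In harmonic minor, degree 4 sits 5 semitones above the tonic. C## + 5 semitones is pitch class 7, spelled on F as F##.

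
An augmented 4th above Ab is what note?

D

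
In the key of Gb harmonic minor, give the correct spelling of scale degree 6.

Ebb

Degree 6 takes the letter 5 steps above G, which is E.
In harmonic minor, degree 6 sits 8 semitones above the tonic. Gb + 8 semitones is pitch class 2, spelled on E as Ebb.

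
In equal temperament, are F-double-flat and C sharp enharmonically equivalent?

No

Two spellings are enharmonically equivalent only if they share a pitch class.
Here Fbb → 3, C# → 1; 1 ≠ 3, so they are not.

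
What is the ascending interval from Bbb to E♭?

Counting letters B–C–D–E gives a fourth.
Bbb→Eb = 6 semitones, 1 wider than the perfect fourth (5), so augmented.

augmented fourth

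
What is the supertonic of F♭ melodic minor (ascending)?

Gb

The Fb melodic minor (ascending) scale runs Fb Gb Abb Bbb Cb Db Eb.
Degree 2 is Gb.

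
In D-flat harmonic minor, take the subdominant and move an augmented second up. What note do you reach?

The subdominant of Db harmonic minor is Gb.
An augmented second (3 semitones) above Gb lands on the letter A, giving A.

A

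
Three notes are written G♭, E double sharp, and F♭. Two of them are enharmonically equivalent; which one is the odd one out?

In 12-tone equal temperament, enharmonic equivalents share a pitch class. Gb is pitch class 6; E## is pitch class 6; Fb is pitch class 4.
Gb and E## share pitch class 6, while Fb is pitch class 4.

Fb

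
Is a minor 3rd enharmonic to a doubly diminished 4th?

Yes

A minor third spans 3 semitones; a doubly diminished fourth spans 3.
They are enharmonically equivalent.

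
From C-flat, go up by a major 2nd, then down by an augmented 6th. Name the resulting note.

A major second up from Cb is Db (letter D, 2 semitones up).
An augmented sixth down from Db is Fbb (letter F, 10 semitones down).

Fbb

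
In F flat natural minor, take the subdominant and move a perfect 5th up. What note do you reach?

Fb

The subdominant of Fb natural minor is Bbb.
A perfect fifth (7 semitones) above Bbb lands on the letter F, giving Fb.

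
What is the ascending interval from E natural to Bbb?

The letter names run E→B, a span of 4 letter steps, so the interval is some kind of fifth.
E to Bbb is 5 semitones. A perfect fifth is 7, so 5 makes it doubly diminished.

doubly diminished fifth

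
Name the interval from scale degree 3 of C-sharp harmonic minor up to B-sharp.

Scale degree 3 of C# harmonic minor is E.
E up to B#: letters E→B make it a fifth; 8 semitones makes it augmented.

augmented fifth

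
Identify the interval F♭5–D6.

Counting letters F–G–A–B–C–D gives a sixth.
Fb→D = 10 semitones, 1 wider than the major sixth (9), so augmented.

augmented sixth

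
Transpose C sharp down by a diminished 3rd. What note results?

C down a major third is Ab, so the target letter is A.
From C#, a diminished third is 2 semitones down: A##.

A##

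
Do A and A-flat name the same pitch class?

No

Two spellings are enharmonically equivalent only if they share a pitch class.
Here A → 9, Ab → 8; 8 ≠ 9, so they are not.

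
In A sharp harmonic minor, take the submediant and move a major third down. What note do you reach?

The submediant of A# harmonic minor is F#.
A major third (4 semitones) below F# lands on the letter D, giving D.

D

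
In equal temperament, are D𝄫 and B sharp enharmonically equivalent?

Dbb is pitch class 0; B# is pitch class 0.
All spellings map to pitch class 0, so they are enharmonically equivalent.

Yes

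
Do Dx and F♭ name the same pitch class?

D## = pitch class 4 and Fb = pitch class 4 — the same pitch class, so they are enharmonic equivalents.

Yes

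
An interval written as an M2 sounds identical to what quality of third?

diminished

A major second spans 2 semitones.
A third spanning 2 semitones is diminished (the major third is 4).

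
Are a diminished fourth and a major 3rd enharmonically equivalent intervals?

Yes

A diminished fourth spans 4 semitones; a major third spans 4.
They are enharmonically equivalent.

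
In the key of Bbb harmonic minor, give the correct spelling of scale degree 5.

Fb

Degree 5 takes the letter 4 steps above B, which is F.
In harmonic minor, degree 5 sits 7 semitones above the tonic. Bbb + 7 semitones is pitch class 4, spelled on F as Fb.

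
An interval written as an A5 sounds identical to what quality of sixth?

minor

An augmented fifth spans 8 semitones.
A sixth spanning 8 semitones is minor (the major sixth is 9).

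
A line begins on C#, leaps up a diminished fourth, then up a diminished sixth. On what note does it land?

Dbb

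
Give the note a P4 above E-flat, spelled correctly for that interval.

E up a perfect fourth is A, so the target letter is A.
From Eb, a perfect fourth is 5 semitones up: Ab.

Ab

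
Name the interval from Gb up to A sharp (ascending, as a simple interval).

Counting letters G–A gives a second.
Gb→A# = 4 semitones, 2 wider than the major second (2), so doubly augmented.

doubly augmented second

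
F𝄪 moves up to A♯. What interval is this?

minor third

Counting letters F–G–A gives a third.
F##→A# = 3 semitones, 1 narrower than the major third (4), so minor.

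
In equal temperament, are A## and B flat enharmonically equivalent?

Two spellings are enharmonically equivalent only if they share a pitch class.
Here A## → 11, Bb → 10; 10 ≠ 11, so they are not.

No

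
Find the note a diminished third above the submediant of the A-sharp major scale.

A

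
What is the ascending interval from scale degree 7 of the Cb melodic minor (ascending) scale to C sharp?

Scale degree 7 of Cb melodic minor (ascending) is Bb.
Bb up to C#: letters B→C make it a second; 3 semitones makes it augmented.

augmented second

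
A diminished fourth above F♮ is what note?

A fourth above F lands on the letter B.
A diminished fourth spans 4 semitones, so F moves to pitch class 9. On the letter B that is Bbb.

Bbb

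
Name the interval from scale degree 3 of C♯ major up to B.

Scale degree 3 of C# major is E#.
E# up to B: letters E→B make it a fifth; 6 semitones makes it diminished.

diminished fifth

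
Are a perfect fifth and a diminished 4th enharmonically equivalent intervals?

A perfect fifth spans 7 semitones; a diminished fourth spans 4.
The spans differ, so they are not enharmonic equivalents.

No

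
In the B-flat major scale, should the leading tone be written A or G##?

Each scale degree takes a distinct letter name. Degree 7 of a scale on B must use the letter A.
A and G## are enharmonically the same pitch, but only A uses the letter A, so it is the correct spelling here.

A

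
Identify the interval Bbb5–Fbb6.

The letter names run B→F, a span of 4 letter steps, so the interval is some kind of fifth.
Bbb to Fbb is 6 semitones. A perfect fifth is 7, so 6 makes it diminished.

diminished fifth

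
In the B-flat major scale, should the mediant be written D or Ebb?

D

Each scale degree takes a distinct letter name. Degree 3 of a scale on B must use the letter D.
D and Ebb are enharmonically the same pitch, but only D uses the letter D, so it is the correct spelling here.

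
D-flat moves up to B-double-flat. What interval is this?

minor sixth

Counting letters D–E–F–G–A–B gives a sixth.
Db→Bbb = 8 semitones, 1 narrower than the major sixth (9), so minor.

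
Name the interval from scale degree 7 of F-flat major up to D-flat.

minor seventh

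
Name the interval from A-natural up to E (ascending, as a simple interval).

Counting letters A–B–C–D–E gives a fifth.
A→E = 7 semitones, exactly the perfect fifth.

perfect fifth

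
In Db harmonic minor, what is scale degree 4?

Gb

The Db harmonic minor scale runs Db Eb Fb Gb Ab Bbb C.
Degree 4 is Gb.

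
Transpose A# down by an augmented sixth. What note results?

C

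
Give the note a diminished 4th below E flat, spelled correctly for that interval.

B

E down a perfect fourth is B, so the target letter is B.
From Eb, a diminished fourth is 4 semitones down: B.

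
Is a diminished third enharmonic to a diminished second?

No

A diminished third spans 2 semitones; a diminished second spans 0.
The spans differ, so they are not enharmonic equivalents.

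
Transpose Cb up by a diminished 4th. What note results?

Fbb

C up a perfect fourth is F, so the target letter is F.
From Cb, a diminished fourth is 4 semitones up: Fbb.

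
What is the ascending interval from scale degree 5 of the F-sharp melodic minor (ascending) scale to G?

Scale degree 5 of F# melodic minor (ascending) is C#.
C# up to G: letters C→G make it a fifth; 6 semitones makes it diminished.

diminished fifth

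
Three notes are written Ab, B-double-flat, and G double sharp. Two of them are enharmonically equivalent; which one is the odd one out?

In 12-tone equal temperament, enharmonic equivalents share a pitch class. Ab is pitch class 8; Bbb is pitch class 9; G## is pitch class 9.
Bbb and G## share pitch class 9, while Ab is pitch class 8.

Ab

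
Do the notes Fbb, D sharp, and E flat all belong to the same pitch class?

Yes

Fbb = pitch class 3 and D# = pitch class 3 and Eb = pitch class 3 — the same pitch class, so they are enharmonic equivalents.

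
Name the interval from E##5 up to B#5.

diminished fifth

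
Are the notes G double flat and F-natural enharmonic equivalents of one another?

Yes

Gbb is pitch class 5; F is pitch class 5.
All spellings map to pitch class 5, so they are enharmonically equivalent.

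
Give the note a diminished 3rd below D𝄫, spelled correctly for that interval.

Bb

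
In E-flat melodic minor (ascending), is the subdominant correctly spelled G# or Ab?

Ab

Each scale degree takes a distinct letter name. Degree 4 of a scale on E must use the letter A.
Ab and G# are enharmonically the same pitch, but only Ab uses the letter A, so it is the correct spelling here.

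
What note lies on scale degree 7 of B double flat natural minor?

Degree 7 takes the letter 6 steps above B, which is A.
In natural minor, degree 7 sits 10 semitones above the tonic. Bbb + 10 semitones is pitch class 7, spelled on A as Abb.

Abb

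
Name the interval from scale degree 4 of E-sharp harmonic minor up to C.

Scale degree 4 of E# harmonic minor is A#.
A# up to C: letters A→C make it a third; 2 semitones makes it diminished.

diminished third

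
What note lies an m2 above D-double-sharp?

E#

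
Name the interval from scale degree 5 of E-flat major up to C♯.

augmented second

Scale degree 5 of Eb major is Bb.
Bb up to C#: letters B→C make it a second; 3 semitones makes it augmented.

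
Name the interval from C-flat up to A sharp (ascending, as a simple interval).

doubly augmented sixth

Counting letters C–D–E–F–G–A gives a sixth.
Cb→A# = 11 semitones, 2 wider than the major sixth (9), so doubly augmented.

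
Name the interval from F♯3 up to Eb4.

diminished seventh

Counting letters F–G–A–B–C–D–E gives a seventh.
F#→Eb = 9 semitones, 2 narrower than the major seventh (11), so diminished.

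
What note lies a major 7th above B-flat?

A

B up a major seventh is A#, so the target letter is A.
From Bb, a major seventh is 11 semitones up: A.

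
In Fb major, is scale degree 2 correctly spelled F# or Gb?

Gb

Each scale degree takes a distinct letter name. Degree 2 of a scale on F must use the letter G.
Gb and F# are enharmonically the same pitch, but only Gb uses the letter G, so it is the correct spelling here.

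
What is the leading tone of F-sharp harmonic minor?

The F# harmonic minor scale runs F# G# A B C# D E#.
Degree 7 is E#.

E#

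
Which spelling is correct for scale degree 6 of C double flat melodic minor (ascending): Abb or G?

Each scale degree takes a distinct letter name. Degree 6 of a scale on C must use the letter A.
Abb and G are enharmonically the same pitch, but only Abb uses the letter A, so it is the correct spelling here.

Abb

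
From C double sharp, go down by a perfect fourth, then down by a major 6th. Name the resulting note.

B#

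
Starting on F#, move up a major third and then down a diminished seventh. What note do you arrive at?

A major third up from F# is A# (letter A, 4 semitones up).
A diminished seventh down from A# is B## (letter B, 9 semitones down).

B##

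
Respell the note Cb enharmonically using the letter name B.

B

Plain B sits at the same pitch as Cb, so on the letter B the same pitch needs a natural: B.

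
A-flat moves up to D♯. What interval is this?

Counting letters A–B–C–D gives a fourth.
Ab→D# = 7 semitones, 2 wider than the perfect fourth (5), so doubly augmented.

doubly augmented fourth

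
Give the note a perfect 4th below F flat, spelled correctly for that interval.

F down a perfect fourth is C, so the target letter is C.
From Fb, a perfect fourth is 5 semitones down: Cb.

Cb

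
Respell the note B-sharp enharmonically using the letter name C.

C

Plain C sits at the same pitch as B#, so on the letter C the same pitch needs a natural: C.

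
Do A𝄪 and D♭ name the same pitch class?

Two spellings are enharmonically equivalent only if they share a pitch class.
Here A## → 11, Db → 1; 1 ≠ 11, so they are not.

No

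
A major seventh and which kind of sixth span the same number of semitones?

doubly augmented

A major seventh spans 11 semitones.
A sixth spanning 11 semitones is doubly augmented (the major sixth is 9).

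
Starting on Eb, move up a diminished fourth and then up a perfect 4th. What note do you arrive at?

Dbb

A diminished fourth up from Eb is Abb (letter A, 4 semitones up).
A perfect fourth up from Abb is Dbb (letter D, 5 semitones up).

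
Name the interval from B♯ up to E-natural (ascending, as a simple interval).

The letter names run B→E, a span of 3 letter steps, so the interval is some kind of fourth.
B# to E is 4 semitones. A perfect fourth is 5, so 4 makes it diminished.

diminished fourth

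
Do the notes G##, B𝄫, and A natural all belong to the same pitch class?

G## = pitch class 9 and Bbb = pitch class 9 and A = pitch class 9 — the same pitch class, so they are enharmonic equivalents.

Yes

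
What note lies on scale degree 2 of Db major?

Degree 2 takes the letter 1 step above D, which is E.
In major, degree 2 sits 2 semitones above the tonic. Db + 2 semitones is pitch class 3, spelled on E as Eb.

Eb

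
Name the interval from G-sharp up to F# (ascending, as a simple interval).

minor seventh

The letter names run G→F, a span of 6 letter steps, so the interval is some kind of seventh.
G# to F# is 10 semitones. A major seventh is 11, so 10 makes it minor.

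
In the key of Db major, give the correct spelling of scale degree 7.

The Db major scale runs Db Eb F Gb Ab Bb C.
Degree 7 is C.

C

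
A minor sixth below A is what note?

A sixth below A lands on the letter C.
A minor sixth spans 8 semitones, so A moves to pitch class 1. On the letter C that is C#.

C#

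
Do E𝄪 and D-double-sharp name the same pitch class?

No

E## is pitch class 6; D## is pitch class 4.
The pitch classes differ (6 vs. 4), so they are not enharmonic equivalents.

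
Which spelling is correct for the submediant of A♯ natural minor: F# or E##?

Each scale degree takes a distinct letter name. Degree 6 of a scale on A must use the letter F.
F# and E## are enharmonically the same pitch, but only F# uses the letter F, so it is the correct spelling here.

F#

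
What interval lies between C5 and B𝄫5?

diminished seventh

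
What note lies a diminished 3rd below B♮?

G##

A third below B lands on the letter G.
A diminished third spans 2 semitones, so B moves to pitch class 9. On the letter G that is G##.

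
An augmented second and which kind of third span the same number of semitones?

An augmented second spans 3 semitones.
A third spanning 3 semitones is minor (the major third is 4).

minor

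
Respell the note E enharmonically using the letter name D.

D##

E is pitch class 4. The letter D alone is pitch class 2.
To reach pitch class 4 from D requires an offset of +2 semitones, i.e. double sharp: D##.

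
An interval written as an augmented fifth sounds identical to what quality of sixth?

minor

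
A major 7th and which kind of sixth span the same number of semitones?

A major seventh spans 11 semitones.
A sixth spanning 11 semitones is doubly augmented (the major sixth is 9).

doubly augmented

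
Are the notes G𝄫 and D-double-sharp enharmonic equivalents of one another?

No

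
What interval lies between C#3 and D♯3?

major second

Counting letters C–D gives a second.
C#→D# = 2 semitones, exactly the major second.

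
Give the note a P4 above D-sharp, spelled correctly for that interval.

G#

D up a perfect fourth is G, so the target letter is G.
From D#, a perfect fourth is 5 semitones up: G#.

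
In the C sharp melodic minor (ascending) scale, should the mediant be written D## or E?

E

Each scale degree takes a distinct letter name. Degree 3 of a scale on C must use the letter E.
E and D## are enharmonically the same pitch, but only E uses the letter E, so it is the correct spelling here.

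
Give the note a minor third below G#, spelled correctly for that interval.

A third below G lands on the letter E.
A minor third spans 3 semitones, so G# moves to pitch class 5. On the letter E that is E#.

E#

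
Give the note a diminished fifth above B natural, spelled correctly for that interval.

F

A fifth above B lands on the letter F.
A diminished fifth spans 6 semitones, so B moves to pitch class 5. On the letter F that is F.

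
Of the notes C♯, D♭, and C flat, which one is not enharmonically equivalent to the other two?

Cb

In 12-tone equal temperament, enharmonic equivalents share a pitch class. C# is pitch class 1; Db is pitch class 1; Cb is pitch class 11.
C# and Db share pitch class 1, while Cb is pitch class 11.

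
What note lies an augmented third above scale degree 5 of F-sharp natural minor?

E##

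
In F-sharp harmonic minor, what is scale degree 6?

D

Degree 6 takes the letter 5 steps above F, which is D.
In harmonic minor, degree 6 sits 8 semitones above the tonic. F# + 8 semitones is pitch class 2, spelled on D as D.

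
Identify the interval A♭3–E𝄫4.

Counting letters A–B–C–D–E gives a fifth.
Ab→Ebb = 6 semitones, 1 narrower than the perfect fifth (7), so diminished.

diminished fifth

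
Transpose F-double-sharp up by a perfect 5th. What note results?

C##

A fifth above F lands on the letter C.
A perfect fifth spans 7 semitones, so F## moves to pitch class 2. On the letter C that is C##.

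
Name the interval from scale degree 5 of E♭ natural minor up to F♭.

Scale degree 5 of Eb natural minor is Bb.
Bb up to Fb: letters B→F make it a fifth; 6 semitones makes it diminished.

diminished fifth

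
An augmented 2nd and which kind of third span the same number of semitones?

An augmented second spans 3 semitones.
A third spanning 3 semitones is minor (the major third is 4).

minor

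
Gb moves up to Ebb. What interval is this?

minor sixth

Counting letters G–A–B–C–D–E gives a sixth.
Gb→Ebb = 8 semitones, 1 narrower than the major sixth (9), so minor.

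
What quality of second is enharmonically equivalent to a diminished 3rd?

major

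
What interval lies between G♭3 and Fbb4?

diminished seventh

The letter names run G→F, a span of 6 letter steps, so the interval is some kind of seventh.
Gb to Fbb is 9 semitones. A major seventh is 11, so 9 makes it diminished.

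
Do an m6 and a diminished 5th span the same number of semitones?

No

A minor sixth spans 8 semitones; a diminished fifth spans 6.
The spans differ, so they are not enharmonic equivalents.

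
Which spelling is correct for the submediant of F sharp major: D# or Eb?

D#

Each scale degree takes a distinct letter name. Degree 6 of a scale on F must use the letter D.
D# and Eb are enharmonically the same pitch, but only D# uses the letter D, so it is the correct spelling here.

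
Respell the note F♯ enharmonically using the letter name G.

Gb

Plain G sits 1 semitone above F#, so on the letter G the same pitch needs a flat: Gb.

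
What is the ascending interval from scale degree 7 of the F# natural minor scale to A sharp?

Scale degree 7 of F# natural minor is E.
E up to A#: letters E→A make it a fourth; 6 semitones makes it augmented.

augmented fourth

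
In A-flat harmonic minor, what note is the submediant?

Degree 6 takes the letter 5 steps above A, which is F.
In harmonic minor, degree 6 sits 8 semitones above the tonic. Ab + 8 semitones is pitch class 4, spelled on F as Fb.

Fb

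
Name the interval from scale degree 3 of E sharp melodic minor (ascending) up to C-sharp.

Scale degree 3 of E# melodic minor (ascending) is G#.
G# up to C#: letters G→C make it a fourth; 5 semitones makes it perfect.

perfect fourth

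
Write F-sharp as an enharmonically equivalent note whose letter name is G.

Gb

F# is pitch class 6. The letter G alone is pitch class 7.
To reach pitch class 6 from G requires an offset of -1 semitone, i.e. flat: Gb.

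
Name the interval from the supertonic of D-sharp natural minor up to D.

diminished seventh

The supertonic of D# natural minor is E#.
E# up to D: letters E→D make it a seventh; 9 semitones makes it diminished.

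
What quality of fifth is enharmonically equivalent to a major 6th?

A major sixth spans 9 semitones.
A fifth spanning 9 semitones is doubly augmented (the perfect fifth is 7).

doubly augmented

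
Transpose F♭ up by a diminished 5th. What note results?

Cbb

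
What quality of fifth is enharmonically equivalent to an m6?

augmented

A minor sixth spans 8 semitones.
A fifth spanning 8 semitones is augmented (the perfect fifth is 7).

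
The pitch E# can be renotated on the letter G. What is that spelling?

E# is pitch class 5. The letter G alone is pitch class 7.
To reach pitch class 5 from G requires an offset of -2 semitones, i.e. double flat: Gbb.

Gbb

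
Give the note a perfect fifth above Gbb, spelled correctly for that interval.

Dbb

A fifth above G lands on the letter D.
A perfect fifth spans 7 semitones, so Gbb moves to pitch class 0. On the letter D that is Dbb.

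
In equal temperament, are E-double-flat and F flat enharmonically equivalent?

No

Ebb is pitch class 2; Fb is pitch class 4.
The pitch classes differ (2 vs. 4), so they are not enharmonic equivalents.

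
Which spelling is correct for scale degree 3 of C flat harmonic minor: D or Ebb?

Ebb

Each scale degree takes a distinct letter name. Degree 3 of a scale on C must use the letter E.
Ebb and D are enharmonically the same pitch, but only Ebb uses the letter E, so it is the correct spelling here.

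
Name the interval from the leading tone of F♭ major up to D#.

augmented seventh

The leading tone of Fb major is Eb.
Eb up to D#: letters E→D make it a seventh; 12 semitones makes it augmented.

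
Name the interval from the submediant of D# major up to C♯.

The submediant of D# major is B#.
B# up to C#: letters B→C make it a second; 1 semitone makes it minor.

minor second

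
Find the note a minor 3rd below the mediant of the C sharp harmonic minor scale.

The mediant of C# harmonic minor is E.
A minor third (3 semitones) below E lands on the letter C, giving C#.

C#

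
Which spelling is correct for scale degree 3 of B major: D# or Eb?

D#

Each scale degree takes a distinct letter name. Degree 3 of a scale on B must use the letter D.
D# and Eb are enharmonically the same pitch, but only D# uses the letter D, so it is the correct spelling here.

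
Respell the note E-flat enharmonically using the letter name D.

Eb is pitch class 3. The letter D alone is pitch class 2.
To reach pitch class 3 from D requires an offset of +1 semitone, i.e. sharp: D#.

D#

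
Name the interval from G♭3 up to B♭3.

major third

Counting letters G–A–B gives a third.
Gb→Bb = 4 semitones, exactly the major third.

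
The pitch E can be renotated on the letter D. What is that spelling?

E is pitch class 4. The letter D alone is pitch class 2.
To reach pitch class 4 from D requires an offset of +2 semitones, i.e. double sharp: D##.

D##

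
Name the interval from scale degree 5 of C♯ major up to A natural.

minor second

Scale degree 5 of C# major is G#.
G# up to A: letters G→A make it a second; 1 semitone makes it minor.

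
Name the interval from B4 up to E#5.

augmented fourth

The letter names run B→E, a span of 3 letter steps, so the interval is some kind of fourth.
B to E# is 6 semitones. A perfect fourth is 5, so 6 makes it augmented.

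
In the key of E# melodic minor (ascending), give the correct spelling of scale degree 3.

G#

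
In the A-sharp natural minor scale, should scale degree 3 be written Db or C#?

C#

Each scale degree takes a distinct letter name. Degree 3 of a scale on A must use the letter C.
C# and Db are enharmonically the same pitch, but only C# uses the letter C, so it is the correct spelling here.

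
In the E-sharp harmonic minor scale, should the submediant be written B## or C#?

Each scale degree takes a distinct letter name. Degree 6 of a scale on E must use the letter C.
C# and B## are enharmonically the same pitch, but only C# uses the letter C, so it is the correct spelling here.

C#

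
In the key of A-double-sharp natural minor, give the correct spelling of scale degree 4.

D##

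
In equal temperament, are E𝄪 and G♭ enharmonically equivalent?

Yes

E## is pitch class 6; Gb is pitch class 6.
All spellings map to pitch class 6, so they are enharmonically equivalent.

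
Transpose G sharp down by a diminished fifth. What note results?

C##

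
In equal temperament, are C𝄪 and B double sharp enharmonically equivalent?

No

C## is pitch class 2; B## is pitch class 1.
The pitch classes differ (2 vs. 1), so they are not enharmonic equivalents.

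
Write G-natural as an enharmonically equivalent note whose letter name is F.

G is pitch class 7. The letter F alone is pitch class 5.
To reach pitch class 7 from F requires an offset of +2 semitones, i.e. double sharp: F##.

F##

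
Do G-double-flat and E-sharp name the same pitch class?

Gbb is pitch class 5; E# is pitch class 5.
All spellings map to pitch class 5, so they are enharmonically equivalent.

Yes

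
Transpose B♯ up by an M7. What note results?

A##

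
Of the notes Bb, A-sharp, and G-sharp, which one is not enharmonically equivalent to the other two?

G#

In 12-tone equal temperament, enharmonic equivalents share a pitch class. Bb is pitch class 10; A# is pitch class 10; G# is pitch class 8.
Bb and A# share pitch class 10, while G# is pitch class 8.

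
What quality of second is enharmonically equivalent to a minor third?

A minor third spans 3 semitones.
A second spanning 3 semitones is augmented (the major second is 2).

augmented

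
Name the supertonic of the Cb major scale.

Db

Degree 2 takes the letter 1 step above C, which is D.
In major, degree 2 sits 2 semitones above the tonic. Cb + 2 semitones is pitch class 1, spelled on D as Db.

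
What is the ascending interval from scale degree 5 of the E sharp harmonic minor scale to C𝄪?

major second

Scale degree 5 of E# harmonic minor is B#.
B# up to C##: letters B→C make it a second; 2 semitones makes it major.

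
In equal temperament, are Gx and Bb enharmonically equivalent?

Two spellings are enharmonically equivalent only if they share a pitch class.
Here G## → 9, Bb → 10; 9 ≠ 10, so they are not.

No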